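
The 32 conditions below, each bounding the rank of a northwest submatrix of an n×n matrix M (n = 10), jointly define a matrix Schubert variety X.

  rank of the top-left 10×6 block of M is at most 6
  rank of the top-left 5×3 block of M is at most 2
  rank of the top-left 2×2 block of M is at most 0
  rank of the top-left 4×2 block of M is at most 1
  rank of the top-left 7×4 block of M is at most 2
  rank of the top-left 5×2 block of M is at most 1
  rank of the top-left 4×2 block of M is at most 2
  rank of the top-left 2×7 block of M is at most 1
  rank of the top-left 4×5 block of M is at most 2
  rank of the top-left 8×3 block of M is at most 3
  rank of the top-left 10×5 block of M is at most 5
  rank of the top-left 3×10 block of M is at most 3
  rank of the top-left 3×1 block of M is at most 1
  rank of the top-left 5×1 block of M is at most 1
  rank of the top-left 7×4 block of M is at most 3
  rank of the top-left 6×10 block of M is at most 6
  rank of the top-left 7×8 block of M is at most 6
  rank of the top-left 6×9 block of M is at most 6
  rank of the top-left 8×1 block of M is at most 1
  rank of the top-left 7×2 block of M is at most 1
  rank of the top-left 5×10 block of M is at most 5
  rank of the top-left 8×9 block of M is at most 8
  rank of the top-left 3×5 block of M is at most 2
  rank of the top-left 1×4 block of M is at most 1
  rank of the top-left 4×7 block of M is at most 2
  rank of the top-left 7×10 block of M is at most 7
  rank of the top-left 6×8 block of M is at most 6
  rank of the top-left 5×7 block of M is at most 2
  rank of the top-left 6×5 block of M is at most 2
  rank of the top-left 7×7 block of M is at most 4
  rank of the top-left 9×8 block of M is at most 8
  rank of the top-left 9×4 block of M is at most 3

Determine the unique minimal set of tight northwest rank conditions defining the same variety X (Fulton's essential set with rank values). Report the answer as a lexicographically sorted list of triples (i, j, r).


Propagating the 32 rank bounds to every northwest block:

  R[1]: 0 | 0 | 1 | 1 | 1 | 1 | 1 | 1 | 1 | 1
  R[2]: 0 | 0 | 1 | 1 | 1 | 1 | 1 | 2 | 2 | 2
  R[3]: 1 | 1 | 2 | 2 | 2 | 2 | 2 | 3 | 3 | 3
  R[4]: 1 | 1 | 2 | 2 | 2 | 2 | 2 | 3 | 4 | 4
  R[5]: 1 | 1 | 2 | 2 | 2 | 2 | 2 | 3 | 4 | 5
  R[6]: 1 | 1 | 2 | 2 | 2 | 3 | 3 | 4 | 5 | 6
  R[7]: 1 | 1 | 2 | 2 | 3 | 4 | 4 | 5 | 6 | 7
  R[8]: 1 | 2 | 3 | 3 | 4 | 5 | 5 | 6 | 7 | 8
  R[9]: 1 | 2 | 3 | 3 | 4 | 5 | 6 | 7 | 8 | 9
  R[10]: 1 | 2 | 3 | 4 | 5 | 6 | 7 | 8 | 9 | 10

second differences of R give the permutation w = (3, 8, 1, 9, 10, 6, 5, 2, 7, 4).

7 SE-corners of the 24-cell Rothe diagram give Ess(w):

[(2, 2, 0), (2, 7, 1), (5, 7, 2), (6, 5, 2), (7, 2, 1), (7, 4, 2), (9, 4, 3)]


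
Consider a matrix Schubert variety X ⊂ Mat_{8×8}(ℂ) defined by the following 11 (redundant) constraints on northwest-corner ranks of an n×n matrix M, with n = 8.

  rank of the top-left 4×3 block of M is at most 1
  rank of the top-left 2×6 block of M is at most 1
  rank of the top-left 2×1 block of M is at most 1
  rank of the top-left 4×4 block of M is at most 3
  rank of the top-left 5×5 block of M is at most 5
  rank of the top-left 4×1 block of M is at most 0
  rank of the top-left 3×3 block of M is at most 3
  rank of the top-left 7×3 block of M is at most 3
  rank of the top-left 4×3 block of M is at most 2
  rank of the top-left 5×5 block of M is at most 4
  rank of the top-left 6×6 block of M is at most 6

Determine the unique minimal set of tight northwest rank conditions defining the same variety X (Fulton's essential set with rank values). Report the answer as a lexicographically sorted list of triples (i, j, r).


Computing R[i][j] = min implied NW-rank bound (n=8, 11 conditions):

  row 1: 0, 1, 1, 1, 1, 1, 1, 1
  row 2: 0, 1, 1, 1, 1, 1, 2, 2
  row 3: 0, 1, 1, 2, 2, 2, 3, 3
  row 4: 0, 1, 1, 2, 3, 3, 4, 4
  row 5: 1, 2, 2, 3, 4, 4, 5, 5
  row 6: 1, 2, 3, 4, 5, 5, 6, 6
  row 7: 1, 2, 3, 4, 5, 6, 7, 7
  row 8: 1, 2, 3, 4, 5, 6, 7, 8

the unique w with this rank table is (2, 7, 4, 5, 1, 3, 6, 8).

3 SE-corners of the 10-cell Rothe diagram give Ess(w):

[(2, 6, 1), (4, 1, 0), (4, 3, 1)]


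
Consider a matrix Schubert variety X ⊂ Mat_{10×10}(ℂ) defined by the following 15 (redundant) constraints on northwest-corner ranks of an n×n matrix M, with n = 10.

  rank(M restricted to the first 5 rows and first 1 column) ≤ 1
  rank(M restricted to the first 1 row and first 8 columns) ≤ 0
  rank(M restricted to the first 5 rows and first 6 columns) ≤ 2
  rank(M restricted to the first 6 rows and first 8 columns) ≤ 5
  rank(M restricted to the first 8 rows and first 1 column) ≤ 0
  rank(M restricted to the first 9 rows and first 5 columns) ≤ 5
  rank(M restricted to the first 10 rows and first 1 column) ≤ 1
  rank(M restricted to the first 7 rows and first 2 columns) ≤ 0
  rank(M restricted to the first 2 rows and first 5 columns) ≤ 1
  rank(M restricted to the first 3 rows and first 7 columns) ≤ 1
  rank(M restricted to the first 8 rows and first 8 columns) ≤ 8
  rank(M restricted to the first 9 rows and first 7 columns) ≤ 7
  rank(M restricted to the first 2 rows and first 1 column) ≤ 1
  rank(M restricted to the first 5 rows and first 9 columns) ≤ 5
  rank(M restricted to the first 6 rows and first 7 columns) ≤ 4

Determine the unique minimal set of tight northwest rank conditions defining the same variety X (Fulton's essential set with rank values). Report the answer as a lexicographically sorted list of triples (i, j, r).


Recovering R(i,j) via the rank-extension bound from the 15 conditions:

  i=1: 0, 0, 0, 0, 0, 0, 0, 0, 1, 1
  i=2: 0, 0, 1, 1, 1, 1, 1, 1, 2, 2
  i=3: 0, 0, 1, 1, 1, 1, 1, 2, 3, 3
  i=4: 0, 0, 1, 2, 2, 2, 2, 3, 4, 4
  i=5: 0, 0, 1, 2, 2, 2, 3, 4, 5, 5
  i=6: 0, 0, 1, 2, 3, 3, 4, 5, 6, 6
  i=7: 0, 0, 1, 2, 3, 4, 5, 6, 7, 7
  i=8: 0, 1, 2, 3, 4, 5, 6, 7, 8, 8
  i=9: 1, 2, 3, 4, 5, 6, 7, 8, 9, 9
  i=10: 1, 2, 3, 4, 5, 6, 7, 8, 9, 10

second differences of R give the permutation w = (9, 3, 8, 4, 7, 5, 6, 2, 1, 10).

|D(w)|=27, |Ess(w)|=5:

[(1, 8, 0), (3, 7, 1), (5, 6, 2), (7, 2, 0), (8, 1, 0)]


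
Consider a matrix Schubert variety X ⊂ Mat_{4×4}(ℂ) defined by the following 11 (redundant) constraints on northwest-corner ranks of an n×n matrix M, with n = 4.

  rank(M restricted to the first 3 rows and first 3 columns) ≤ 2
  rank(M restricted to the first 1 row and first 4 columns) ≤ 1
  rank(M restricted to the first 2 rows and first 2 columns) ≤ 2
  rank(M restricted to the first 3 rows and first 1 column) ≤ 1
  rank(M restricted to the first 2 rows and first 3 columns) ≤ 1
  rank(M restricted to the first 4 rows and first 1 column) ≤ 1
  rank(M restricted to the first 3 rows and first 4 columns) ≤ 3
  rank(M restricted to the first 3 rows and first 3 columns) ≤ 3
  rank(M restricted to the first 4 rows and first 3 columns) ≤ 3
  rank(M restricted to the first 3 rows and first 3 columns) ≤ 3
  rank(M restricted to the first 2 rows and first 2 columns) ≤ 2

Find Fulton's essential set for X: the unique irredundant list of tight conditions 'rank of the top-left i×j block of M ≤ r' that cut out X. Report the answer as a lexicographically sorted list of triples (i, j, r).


Reconstructing r_w from the 11 given conditions:

  1  1  1  1
  1  1  1  2
  1  2  2  3
  1  2  3  4

hence w(1..4) = (1, 4, 2, 3).

1 SE-corner of the 2-cell Rothe diagram gives Ess(w):

[(2, 3, 1)]


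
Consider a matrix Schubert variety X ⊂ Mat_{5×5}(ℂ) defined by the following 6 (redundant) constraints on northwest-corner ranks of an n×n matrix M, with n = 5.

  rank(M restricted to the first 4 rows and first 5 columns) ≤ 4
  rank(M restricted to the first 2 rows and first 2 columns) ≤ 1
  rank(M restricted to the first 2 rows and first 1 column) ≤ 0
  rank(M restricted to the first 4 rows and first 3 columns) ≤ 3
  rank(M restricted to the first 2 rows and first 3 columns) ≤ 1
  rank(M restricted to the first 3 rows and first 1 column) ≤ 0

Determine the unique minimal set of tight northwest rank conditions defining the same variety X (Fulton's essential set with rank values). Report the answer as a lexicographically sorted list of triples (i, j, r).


Computing R[i][j] = min implied NW-rank bound (n=5, 6 conditions):

  row 1: 0 | 1 | 1 | 1 | 1
  row 2: 0 | 1 | 1 | 2 | 2
  row 3: 0 | 1 | 2 | 3 | 3
  row 4: 1 | 2 | 3 | 4 | 4
  row 5: 1 | 2 | 3 | 4 | 5

reading off 1-entries of Δ²R: w = (2, 4, 3, 1, 5).

|D(w)|=4, |Ess(w)|=2:

[(2, 3, 1), (3, 1, 0)]


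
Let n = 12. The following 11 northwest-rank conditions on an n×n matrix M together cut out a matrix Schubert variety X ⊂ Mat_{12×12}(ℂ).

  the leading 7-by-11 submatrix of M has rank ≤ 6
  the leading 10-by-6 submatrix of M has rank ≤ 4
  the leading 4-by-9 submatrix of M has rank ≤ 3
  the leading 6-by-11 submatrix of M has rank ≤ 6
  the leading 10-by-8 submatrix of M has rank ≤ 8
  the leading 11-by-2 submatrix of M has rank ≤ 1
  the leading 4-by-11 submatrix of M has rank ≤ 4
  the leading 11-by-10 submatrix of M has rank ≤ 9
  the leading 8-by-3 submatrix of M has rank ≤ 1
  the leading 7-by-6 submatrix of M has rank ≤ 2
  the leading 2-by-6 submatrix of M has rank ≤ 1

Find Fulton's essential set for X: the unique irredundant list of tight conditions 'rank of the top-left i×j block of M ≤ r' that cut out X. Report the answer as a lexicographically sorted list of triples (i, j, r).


Reconstructing r_w from the 11 given conditions:

  1, 1, 1, 1, 1, 1, 1, 1, 1, 1, 1, 1
  1, 1, 1, 1, 1, 1, 2, 2, 2, 2, 2, 2
  1, 1, 1, 2, 2, 2, 3, 3, 3, 3, 3, 3
  1, 1, 1, 2, 2, 2, 3, 3, 3, 4, 4, 4
  1, 1, 1, 2, 2, 2, 3, 4, 4, 5, 5, 5
  1, 1, 1, 2, 2, 2, 3, 4, 5, 6, 6, 6
  1, 1, 1, 2, 2, 2, 3, 4, 5, 6, 6, 7
  1, 1, 1, 2, 3, 3, 4, 5, 6, 7, 7, 8
  1, 1, 2, 3, 4, 4, 5, 6, 7, 8, 8, 9
  1, 1, 2, 3, 4, 4, 5, 6, 7, 8, 9, 10
  1, 1, 2, 3, 4, 5, 6, 7, 8, 9, 10, 11
  1, 2, 3, 4, 5, 6, 7, 8, 9, 10, 11, 12

reading off 1-entries of Δ²R: w = (1, 7, 4, 10, 8, 9, 12, 5, 3, 11, 6, 2).

|D(w)|=32, |Ess(w)|=7:

[(2, 6, 1), (4, 9, 3), (7, 6, 2), (7, 11, 6), (8, 3, 1), (10, 6, 4), (11, 2, 1)]


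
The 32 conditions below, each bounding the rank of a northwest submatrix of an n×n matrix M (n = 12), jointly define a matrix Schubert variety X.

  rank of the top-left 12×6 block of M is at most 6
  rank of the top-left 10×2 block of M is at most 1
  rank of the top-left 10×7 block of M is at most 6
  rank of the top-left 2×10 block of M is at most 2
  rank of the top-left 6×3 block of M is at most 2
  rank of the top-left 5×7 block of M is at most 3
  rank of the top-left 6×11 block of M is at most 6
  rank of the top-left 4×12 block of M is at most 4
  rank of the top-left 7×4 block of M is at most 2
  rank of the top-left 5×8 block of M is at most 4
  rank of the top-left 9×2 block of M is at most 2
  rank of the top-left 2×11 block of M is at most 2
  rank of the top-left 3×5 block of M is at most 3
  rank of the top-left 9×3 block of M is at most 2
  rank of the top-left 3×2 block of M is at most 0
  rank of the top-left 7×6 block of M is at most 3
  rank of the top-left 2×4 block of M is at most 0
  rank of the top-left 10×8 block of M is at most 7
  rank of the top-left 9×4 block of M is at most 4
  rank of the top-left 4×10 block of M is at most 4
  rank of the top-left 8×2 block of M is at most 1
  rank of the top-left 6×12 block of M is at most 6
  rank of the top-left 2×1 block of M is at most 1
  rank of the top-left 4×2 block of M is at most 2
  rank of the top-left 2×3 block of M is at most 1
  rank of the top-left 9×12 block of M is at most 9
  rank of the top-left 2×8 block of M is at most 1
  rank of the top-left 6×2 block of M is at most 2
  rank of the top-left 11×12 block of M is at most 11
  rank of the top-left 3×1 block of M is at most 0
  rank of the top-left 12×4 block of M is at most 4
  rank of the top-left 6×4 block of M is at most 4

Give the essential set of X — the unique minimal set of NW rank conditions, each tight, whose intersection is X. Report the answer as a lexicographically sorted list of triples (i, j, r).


Recovering R(i,j) via the rank-extension bound from the 32 conditions:

  0  0  0  0  1  1  1  1  1  1  1  1
  0  0  0  0  1  1  1  1  2  2  2  2
  0  0  1  1  2  2  2  2  3  3  3  3
  1  1  2  2  3  3  3  3  4  4  4  4
  1  1  2  2  3  3  3  4  5  5  5  5
  1  1  2  2  3  3  4  5  6  6  6  6
  1  1  2  2  3  3  4  5  6  7  7  7
  1  1  2  3  4  4  5  6  7  8  8  8
  1  1  2  3  4  5  6  7  8  9  9  9
  1  1  2  3  4  5  6  7  8  9  10  10
  1  2  3  4  5  6  7  8  9  10  11  11
  1  2  3  4  5  6  7  8  9  10  11  12

hence w(1..12) = (5, 9, 3, 1, 8, 7, 10, 4, 6, 11, 2, 12).

Fulton essential set (7 of the 26 Rothe cells):

[(2, 4, 0), (2, 8, 1), (3, 2, 0), (5, 7, 3), (7, 4, 2), (7, 6, 3), (10, 2, 1)]


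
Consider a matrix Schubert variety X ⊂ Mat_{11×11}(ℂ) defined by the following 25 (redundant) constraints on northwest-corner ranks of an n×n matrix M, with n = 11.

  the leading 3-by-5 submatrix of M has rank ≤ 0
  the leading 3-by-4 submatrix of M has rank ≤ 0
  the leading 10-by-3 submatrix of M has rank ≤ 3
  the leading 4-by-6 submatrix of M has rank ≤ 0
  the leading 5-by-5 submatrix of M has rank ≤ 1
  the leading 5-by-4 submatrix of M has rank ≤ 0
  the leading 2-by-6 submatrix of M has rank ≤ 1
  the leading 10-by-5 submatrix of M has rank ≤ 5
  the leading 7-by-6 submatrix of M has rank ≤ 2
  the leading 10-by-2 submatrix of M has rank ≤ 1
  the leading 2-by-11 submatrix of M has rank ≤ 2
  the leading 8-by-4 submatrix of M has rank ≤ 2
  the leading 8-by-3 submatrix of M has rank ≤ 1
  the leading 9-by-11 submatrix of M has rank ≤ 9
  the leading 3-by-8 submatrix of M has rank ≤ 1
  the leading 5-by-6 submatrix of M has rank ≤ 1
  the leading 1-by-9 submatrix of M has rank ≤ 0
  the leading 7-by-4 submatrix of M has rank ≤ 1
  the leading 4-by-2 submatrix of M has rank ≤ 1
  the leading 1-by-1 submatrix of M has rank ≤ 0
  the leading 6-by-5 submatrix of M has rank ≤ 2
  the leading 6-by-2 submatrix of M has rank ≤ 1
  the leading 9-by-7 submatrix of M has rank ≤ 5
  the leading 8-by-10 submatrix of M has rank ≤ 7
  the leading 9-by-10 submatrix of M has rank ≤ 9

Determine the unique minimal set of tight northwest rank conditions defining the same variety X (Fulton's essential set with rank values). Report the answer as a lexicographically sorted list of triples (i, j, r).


Propagating the 25 rank bounds to every northwest block:

  R[1]: 0 0 0 0 0 0 0 0 0 1 1
  R[2]: 0 0 0 0 0 0 1 1 1 2 2
  R[3]: 0 0 0 0 0 0 1 1 2 3 3
  R[4]: 0 0 0 0 0 0 1 2 3 4 4
  R[5]: 0 0 0 0 1 1 2 3 4 5 5
  R[6]: 1 1 1 1 2 2 3 4 5 6 6
  R[7]: 1 1 1 1 2 2 3 4 5 6 7
  R[8]: 1 1 1 2 3 3 4 5 6 7 8
  R[9]: 1 1 2 3 4 4 5 6 7 8 9
  R[10]: 1 1 2 3 4 5 6 7 8 9 10
  R[11]: 1 2 3 4 5 6 7 8 9 10 11

reading off 1-entries of Δ²R: w = (10, 7, 9, 8, 5, 1, 11, 4, 3, 6, 2).

Rothe diagram D(w) (40 cells), 8 SE-corners (essential conditions):

[(1, 9, 0), (3, 8, 1), (4, 6, 0), (5, 4, 0), (7, 4, 1), (7, 6, 2), (8, 3, 1), (10, 2, 1)]


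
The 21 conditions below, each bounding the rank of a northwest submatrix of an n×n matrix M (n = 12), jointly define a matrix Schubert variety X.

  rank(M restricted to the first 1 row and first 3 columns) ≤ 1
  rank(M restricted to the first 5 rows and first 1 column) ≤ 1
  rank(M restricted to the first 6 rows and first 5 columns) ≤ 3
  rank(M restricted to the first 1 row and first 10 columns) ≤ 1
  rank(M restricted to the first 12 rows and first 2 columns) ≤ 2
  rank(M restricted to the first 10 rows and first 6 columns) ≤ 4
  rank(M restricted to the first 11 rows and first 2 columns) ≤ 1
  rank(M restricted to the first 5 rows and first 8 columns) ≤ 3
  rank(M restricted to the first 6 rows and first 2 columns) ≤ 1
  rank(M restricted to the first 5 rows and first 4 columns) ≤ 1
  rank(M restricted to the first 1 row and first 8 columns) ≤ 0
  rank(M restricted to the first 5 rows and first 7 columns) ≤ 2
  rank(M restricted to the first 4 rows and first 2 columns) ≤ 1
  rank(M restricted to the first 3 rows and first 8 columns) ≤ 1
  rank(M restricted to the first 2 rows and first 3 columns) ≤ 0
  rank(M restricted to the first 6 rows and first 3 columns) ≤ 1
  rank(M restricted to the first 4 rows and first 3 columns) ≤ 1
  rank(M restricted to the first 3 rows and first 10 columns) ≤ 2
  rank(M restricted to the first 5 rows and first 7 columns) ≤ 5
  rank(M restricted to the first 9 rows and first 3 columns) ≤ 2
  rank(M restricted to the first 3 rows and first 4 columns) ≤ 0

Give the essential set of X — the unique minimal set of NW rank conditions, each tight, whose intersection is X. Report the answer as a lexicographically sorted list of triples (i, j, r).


Computing R[i][j] = min implied NW-rank bound (n=12, 21 conditions):

  0 0 0 0 0 0 0 0 1 1 1 1
  0 0 0 0 1 1 1 1 2 2 2 2
  0 0 0 0 1 1 1 1 2 2 3 3
  1 1 1 1 2 2 2 2 3 3 4 4
  1 1 1 1 2 2 2 3 4 4 5 5
  1 1 1 2 3 3 3 4 5 5 6 6
  1 1 2 3 4 4 4 5 6 6 7 7
  1 1 2 3 4 4 5 6 7 7 8 8
  1 1 2 3 4 4 5 6 7 8 9 9
  1 1 2 3 4 4 5 6 7 8 9 10
  1 1 2 3 4 5 6 7 8 9 10 11
  1 2 3 4 5 6 7 8 9 10 11 12

giving w = (9, 5, 11, 1, 8, 4, 3, 7, 10, 12, 6, 2) via Δ²R.

Rothe diagram D(w) (35 cells), 9 SE-corners (essential conditions):

[(1, 8, 0), (3, 4, 0), (3, 8, 1), (3, 10, 2), (5, 4, 1), (5, 7, 2), (6, 3, 1), (10, 6, 4), (11, 2, 1)]


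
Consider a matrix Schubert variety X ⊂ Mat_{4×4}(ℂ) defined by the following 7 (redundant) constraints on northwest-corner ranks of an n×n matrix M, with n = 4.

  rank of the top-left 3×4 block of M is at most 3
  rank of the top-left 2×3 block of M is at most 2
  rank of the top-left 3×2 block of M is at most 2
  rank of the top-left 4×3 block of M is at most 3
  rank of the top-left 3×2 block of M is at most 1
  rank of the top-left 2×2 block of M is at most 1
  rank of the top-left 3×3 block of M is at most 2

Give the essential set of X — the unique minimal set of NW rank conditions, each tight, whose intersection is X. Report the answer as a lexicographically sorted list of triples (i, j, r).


Recovering R(i,j) via the rank-extension bound from the 7 conditions:

  1 | 1 | 1 | 1
  1 | 1 | 2 | 2
  1 | 1 | 2 | 3
  1 | 2 | 3 | 4

so w = (1, 3, 4, 2).

ℓ(w)=2; the 1 essential cell (i,j,r):

[(3, 2, 1)]


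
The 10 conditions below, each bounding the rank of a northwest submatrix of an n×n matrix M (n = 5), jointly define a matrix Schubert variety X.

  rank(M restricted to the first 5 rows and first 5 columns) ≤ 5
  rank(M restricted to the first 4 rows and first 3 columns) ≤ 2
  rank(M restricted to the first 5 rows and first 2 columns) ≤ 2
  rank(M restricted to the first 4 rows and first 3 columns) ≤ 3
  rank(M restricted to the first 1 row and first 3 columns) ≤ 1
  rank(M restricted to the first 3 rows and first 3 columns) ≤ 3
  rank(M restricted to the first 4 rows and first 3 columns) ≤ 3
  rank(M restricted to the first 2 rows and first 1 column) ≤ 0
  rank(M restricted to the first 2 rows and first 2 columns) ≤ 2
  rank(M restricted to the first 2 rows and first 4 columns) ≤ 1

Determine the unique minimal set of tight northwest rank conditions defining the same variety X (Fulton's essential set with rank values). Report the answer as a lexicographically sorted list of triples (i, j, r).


Rank table r_w(5×5) implied by the 10 constraints:

  i=1: 0 1 1 1 1
  i=2: 0 1 1 1 2
  i=3: 1 2 2 2 3
  i=4: 1 2 2 3 4
  i=5: 1 2 3 4 5

second differences of R give the permutation w = (2, 5, 1, 4, 3).

D(w) has 5 cells with 3 SE-corners; essential set:

[(2, 1, 0), (2, 4, 1), (4, 3, 2)]


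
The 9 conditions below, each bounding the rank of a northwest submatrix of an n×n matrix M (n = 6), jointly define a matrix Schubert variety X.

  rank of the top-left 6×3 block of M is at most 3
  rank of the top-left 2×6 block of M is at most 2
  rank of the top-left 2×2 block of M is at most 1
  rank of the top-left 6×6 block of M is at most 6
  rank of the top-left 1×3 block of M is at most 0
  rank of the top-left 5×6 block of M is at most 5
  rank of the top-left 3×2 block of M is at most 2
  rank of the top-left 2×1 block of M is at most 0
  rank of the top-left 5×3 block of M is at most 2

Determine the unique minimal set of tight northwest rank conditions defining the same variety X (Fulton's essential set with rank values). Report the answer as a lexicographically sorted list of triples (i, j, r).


Reconstructing r_w from the 9 given conditions:

  i=1: 0, 0, 0, 1, 1, 1
  i=2: 0, 1, 1, 2, 2, 2
  i=3: 1, 2, 2, 3, 3, 3
  i=4: 1, 2, 2, 3, 4, 4
  i=5: 1, 2, 2, 3, 4, 5
  i=6: 1, 2, 3, 4, 5, 6

second differences of R give the permutation w = (4, 2, 1, 5, 6, 3).

3 SE-corners of the 6-cell Rothe diagram give Ess(w):

[(1, 3, 0), (2, 1, 0), (5, 3, 2)]


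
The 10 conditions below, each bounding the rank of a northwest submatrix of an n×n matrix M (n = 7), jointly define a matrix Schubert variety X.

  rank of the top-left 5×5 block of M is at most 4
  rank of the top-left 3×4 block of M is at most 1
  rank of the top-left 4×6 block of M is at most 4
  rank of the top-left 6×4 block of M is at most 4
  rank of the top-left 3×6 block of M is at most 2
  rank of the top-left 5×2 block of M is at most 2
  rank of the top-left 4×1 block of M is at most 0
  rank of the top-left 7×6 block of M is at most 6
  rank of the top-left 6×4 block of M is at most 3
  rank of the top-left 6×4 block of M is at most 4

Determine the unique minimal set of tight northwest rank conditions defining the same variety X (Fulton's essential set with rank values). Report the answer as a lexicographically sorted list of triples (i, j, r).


Recovering R(i,j) via the rank-extension bound from the 10 conditions:

  0 | 1 | 1 | 1 | 1 | 1 | 1
  0 | 1 | 1 | 1 | 2 | 2 | 2
  0 | 1 | 1 | 1 | 2 | 2 | 3
  0 | 1 | 2 | 2 | 3 | 3 | 4
  1 | 2 | 3 | 3 | 4 | 4 | 5
  1 | 2 | 3 | 3 | 4 | 5 | 6
  1 | 2 | 3 | 4 | 5 | 6 | 7

hence w(1..7) = (2, 5, 7, 3, 1, 6, 4).

Fulton essential set (4 of the 10 Rothe cells):

[(3, 4, 1), (3, 6, 2), (4, 1, 0), (6, 4, 3)]


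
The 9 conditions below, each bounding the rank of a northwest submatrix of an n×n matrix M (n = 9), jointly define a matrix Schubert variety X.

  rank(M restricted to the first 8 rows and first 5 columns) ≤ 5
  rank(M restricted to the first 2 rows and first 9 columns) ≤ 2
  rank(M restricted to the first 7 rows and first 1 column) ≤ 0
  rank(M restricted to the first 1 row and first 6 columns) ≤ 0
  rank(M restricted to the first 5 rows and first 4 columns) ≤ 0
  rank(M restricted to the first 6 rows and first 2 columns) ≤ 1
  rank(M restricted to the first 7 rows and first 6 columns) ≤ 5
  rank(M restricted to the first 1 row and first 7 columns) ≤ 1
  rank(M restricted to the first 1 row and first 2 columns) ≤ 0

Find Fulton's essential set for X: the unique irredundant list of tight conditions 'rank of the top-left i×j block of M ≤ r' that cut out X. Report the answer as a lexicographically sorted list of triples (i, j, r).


Rank table r_w(9×9) implied by the 9 constraints:

  i=1: 0, 0, 0, 0, 0, 0, 1, 1, 1
  i=2: 0, 0, 0, 0, 1, 1, 2, 2, 2
  i=3: 0, 0, 0, 0, 1, 2, 3, 3, 3
  i=4: 0, 0, 0, 0, 1, 2, 3, 4, 4
  i=5: 0, 0, 0, 0, 1, 2, 3, 4, 5
  i=6: 0, 1, 1, 1, 2, 3, 4, 5, 6
  i=7: 0, 1, 2, 2, 3, 4, 5, 6, 7
  i=8: 1, 2, 3, 3, 4, 5, 6, 7, 8
  i=9: 1, 2, 3, 4, 5, 6, 7, 8, 9

reading off 1-entries of Δ²R: w = (7, 5, 6, 8, 9, 2, 3, 1, 4).

3 SE-corners of the 24-cell Rothe diagram give Ess(w):

[(1, 6, 0), (5, 4, 0), (7, 1, 0)]


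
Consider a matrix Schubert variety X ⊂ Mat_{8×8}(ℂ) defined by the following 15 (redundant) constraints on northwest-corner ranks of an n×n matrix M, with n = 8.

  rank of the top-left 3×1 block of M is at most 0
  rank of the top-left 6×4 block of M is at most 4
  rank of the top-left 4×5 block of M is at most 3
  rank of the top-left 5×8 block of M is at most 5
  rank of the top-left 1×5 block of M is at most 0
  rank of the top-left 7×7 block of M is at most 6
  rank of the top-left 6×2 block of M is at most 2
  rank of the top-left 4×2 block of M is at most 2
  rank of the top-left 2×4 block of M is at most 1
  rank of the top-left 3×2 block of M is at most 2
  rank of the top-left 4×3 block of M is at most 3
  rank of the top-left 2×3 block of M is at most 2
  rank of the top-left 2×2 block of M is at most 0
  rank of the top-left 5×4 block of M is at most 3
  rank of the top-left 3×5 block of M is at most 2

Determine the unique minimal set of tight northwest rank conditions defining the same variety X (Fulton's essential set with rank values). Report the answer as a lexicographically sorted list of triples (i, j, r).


Computing R[i][j] = min implied NW-rank bound (n=8, 15 conditions):

  i=1: 0 0 0 0 0 1 1 1
  i=2: 0 0 1 1 1 2 2 2
  i=3: 0 1 2 2 2 3 3 3
  i=4: 1 2 3 3 3 4 4 4
  i=5: 1 2 3 3 4 5 5 5
  i=6: 1 2 3 4 5 6 6 6
  i=7: 1 2 3 4 5 6 6 7
  i=8: 1 2 3 4 5 6 7 8

giving w = (6, 3, 2, 1, 5, 4, 8, 7) via Δ²R.

5 SE-corners of the 10-cell Rothe diagram give Ess(w):

[(1, 5, 0), (2, 2, 0), (3, 1, 0), (5, 4, 3), (7, 7, 6)]


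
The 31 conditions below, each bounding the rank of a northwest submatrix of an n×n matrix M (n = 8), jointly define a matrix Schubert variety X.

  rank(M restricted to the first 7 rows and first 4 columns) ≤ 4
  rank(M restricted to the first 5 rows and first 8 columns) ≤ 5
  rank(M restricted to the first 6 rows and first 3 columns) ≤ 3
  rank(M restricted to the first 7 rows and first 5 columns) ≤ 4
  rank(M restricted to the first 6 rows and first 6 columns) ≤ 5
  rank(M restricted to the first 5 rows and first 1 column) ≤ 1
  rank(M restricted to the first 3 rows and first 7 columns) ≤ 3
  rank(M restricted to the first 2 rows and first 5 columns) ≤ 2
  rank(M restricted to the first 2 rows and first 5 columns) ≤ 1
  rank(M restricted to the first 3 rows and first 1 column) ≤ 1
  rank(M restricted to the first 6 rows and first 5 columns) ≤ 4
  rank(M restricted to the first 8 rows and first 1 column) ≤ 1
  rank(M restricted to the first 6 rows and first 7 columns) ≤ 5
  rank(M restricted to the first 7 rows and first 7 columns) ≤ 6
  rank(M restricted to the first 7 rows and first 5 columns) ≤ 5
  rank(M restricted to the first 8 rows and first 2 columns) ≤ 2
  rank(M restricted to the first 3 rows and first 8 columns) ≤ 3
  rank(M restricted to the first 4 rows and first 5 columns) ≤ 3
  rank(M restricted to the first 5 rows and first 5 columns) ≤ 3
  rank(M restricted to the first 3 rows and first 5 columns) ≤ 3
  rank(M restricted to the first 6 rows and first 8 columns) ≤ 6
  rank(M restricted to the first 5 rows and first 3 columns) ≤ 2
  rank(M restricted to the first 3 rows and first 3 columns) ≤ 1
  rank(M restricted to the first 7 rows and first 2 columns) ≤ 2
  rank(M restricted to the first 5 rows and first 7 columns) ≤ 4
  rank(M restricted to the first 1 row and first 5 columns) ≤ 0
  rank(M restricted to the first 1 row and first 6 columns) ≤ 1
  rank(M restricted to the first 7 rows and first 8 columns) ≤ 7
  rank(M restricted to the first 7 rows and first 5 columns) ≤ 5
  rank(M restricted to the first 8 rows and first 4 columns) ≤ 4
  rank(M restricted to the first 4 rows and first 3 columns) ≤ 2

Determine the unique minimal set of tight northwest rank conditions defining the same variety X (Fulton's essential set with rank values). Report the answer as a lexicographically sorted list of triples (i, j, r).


The tightest implied rank at each (i,j), from the 31 conditions:

  0, 0, 0, 0, 0, 1, 1, 1
  1, 1, 1, 1, 1, 2, 2, 2
  1, 1, 1, 2, 2, 3, 3, 3
  1, 2, 2, 3, 3, 4, 4, 4
  1, 2, 2, 3, 3, 4, 4, 5
  1, 2, 3, 4, 4, 5, 5, 6
  1, 2, 3, 4, 4, 5, 6, 7
  1, 2, 3, 4, 5, 6, 7, 8

reading off 1-entries of Δ²R: w = (6, 1, 4, 2, 8, 3, 7, 5).

6 SE-corners of the 11-cell Rothe diagram give Ess(w):

[(1, 5, 0), (3, 3, 1), (5, 3, 2), (5, 5, 3), (5, 7, 4), (7, 5, 4)]


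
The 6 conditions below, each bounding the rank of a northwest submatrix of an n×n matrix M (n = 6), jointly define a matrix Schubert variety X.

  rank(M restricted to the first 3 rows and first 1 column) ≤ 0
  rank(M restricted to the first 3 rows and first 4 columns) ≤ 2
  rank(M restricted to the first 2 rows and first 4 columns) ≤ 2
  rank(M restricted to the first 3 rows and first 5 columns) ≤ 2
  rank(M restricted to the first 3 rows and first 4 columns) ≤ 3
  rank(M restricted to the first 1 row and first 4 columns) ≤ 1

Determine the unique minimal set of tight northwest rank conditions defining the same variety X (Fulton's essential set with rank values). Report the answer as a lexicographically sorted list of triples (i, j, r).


Computing R[i][j] = min implied NW-rank bound (n=6, 6 conditions):

  row 1: 0  1  1  1  1  1
  row 2: 0  1  2  2  2  2
  row 3: 0  1  2  2  2  3
  row 4: 1  2  3  3  3  4
  row 5: 1  2  3  4  4  5
  row 6: 1  2  3  4  5  6

reading off 1-entries of Δ²R: w = (2, 3, 6, 1, 4, 5).

2 SE-corners of the 5-cell Rothe diagram give Ess(w):

[(3, 1, 0), (3, 5, 2)]


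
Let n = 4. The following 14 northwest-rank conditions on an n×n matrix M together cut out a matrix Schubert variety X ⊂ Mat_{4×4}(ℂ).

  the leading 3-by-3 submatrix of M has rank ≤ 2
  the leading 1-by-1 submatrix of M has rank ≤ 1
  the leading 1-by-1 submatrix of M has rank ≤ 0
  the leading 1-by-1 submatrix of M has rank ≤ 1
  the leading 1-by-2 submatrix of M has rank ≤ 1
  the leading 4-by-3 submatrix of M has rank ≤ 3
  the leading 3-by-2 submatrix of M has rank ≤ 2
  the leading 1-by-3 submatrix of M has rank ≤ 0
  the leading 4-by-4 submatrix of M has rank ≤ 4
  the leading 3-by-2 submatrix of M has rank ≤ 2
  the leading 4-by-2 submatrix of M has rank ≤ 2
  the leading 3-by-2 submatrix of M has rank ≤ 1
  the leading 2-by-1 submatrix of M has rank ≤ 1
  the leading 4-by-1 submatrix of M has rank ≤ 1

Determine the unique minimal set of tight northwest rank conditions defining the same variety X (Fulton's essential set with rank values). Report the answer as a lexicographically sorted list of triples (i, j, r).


Propagating the 14 rank bounds to every northwest block:

  i=1: 0  0  0  1
  i=2: 1  1  1  2
  i=3: 1  1  2  3
  i=4: 1  2  3  4

the unique w with this rank table is (4, 1, 3, 2).

Fulton essential set (2 of the 4 Rothe cells):

[(1, 3, 0), (3, 2, 1)]


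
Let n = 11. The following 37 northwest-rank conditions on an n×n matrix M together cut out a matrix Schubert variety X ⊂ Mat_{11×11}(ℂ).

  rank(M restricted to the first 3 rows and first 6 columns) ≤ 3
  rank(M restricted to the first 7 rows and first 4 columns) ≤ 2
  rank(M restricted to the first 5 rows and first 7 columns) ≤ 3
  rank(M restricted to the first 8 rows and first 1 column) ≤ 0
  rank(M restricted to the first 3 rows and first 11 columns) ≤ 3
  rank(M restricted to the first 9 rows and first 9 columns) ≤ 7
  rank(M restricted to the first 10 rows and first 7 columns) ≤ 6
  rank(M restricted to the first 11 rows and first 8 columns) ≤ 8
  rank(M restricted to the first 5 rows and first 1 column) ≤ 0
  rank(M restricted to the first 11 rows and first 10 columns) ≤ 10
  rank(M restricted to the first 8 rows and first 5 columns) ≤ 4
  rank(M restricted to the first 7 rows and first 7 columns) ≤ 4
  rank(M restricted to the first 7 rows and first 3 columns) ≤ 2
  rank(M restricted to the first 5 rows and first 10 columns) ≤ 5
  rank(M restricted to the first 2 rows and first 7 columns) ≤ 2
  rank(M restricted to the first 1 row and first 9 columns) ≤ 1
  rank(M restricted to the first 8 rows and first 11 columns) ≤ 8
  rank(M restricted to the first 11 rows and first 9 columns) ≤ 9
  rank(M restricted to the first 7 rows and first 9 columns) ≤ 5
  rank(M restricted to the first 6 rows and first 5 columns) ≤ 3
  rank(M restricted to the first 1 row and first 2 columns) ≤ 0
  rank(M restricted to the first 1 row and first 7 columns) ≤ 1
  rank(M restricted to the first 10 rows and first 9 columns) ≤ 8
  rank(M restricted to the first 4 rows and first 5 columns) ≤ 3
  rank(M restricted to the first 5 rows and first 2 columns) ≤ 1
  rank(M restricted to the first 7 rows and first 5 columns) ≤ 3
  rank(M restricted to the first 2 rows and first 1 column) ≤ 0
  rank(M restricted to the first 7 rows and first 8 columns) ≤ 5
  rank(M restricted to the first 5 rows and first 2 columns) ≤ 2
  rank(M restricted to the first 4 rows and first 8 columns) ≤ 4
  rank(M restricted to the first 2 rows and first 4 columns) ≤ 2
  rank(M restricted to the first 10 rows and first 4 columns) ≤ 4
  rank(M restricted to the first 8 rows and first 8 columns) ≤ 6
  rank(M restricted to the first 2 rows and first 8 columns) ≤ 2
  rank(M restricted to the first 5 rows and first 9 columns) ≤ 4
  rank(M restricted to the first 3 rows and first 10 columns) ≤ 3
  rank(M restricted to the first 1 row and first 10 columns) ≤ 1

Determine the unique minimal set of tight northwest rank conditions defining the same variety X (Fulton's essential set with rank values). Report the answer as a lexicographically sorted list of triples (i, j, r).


Recovering R(i,j) via the rank-extension bound from the 37 conditions:

  R[1]: 0 | 0 | 1 | 1 | 1 | 1 | 1 | 1 | 1 | 1 | 1
  R[2]: 0 | 1 | 2 | 2 | 2 | 2 | 2 | 2 | 2 | 2 | 2
  R[3]: 0 | 1 | 2 | 2 | 3 | 3 | 3 | 3 | 3 | 3 | 3
  R[4]: 0 | 1 | 2 | 2 | 3 | 3 | 3 | 4 | 4 | 4 | 4
  R[5]: 0 | 1 | 2 | 2 | 3 | 3 | 3 | 4 | 4 | 5 | 5
  R[6]: 0 | 1 | 2 | 2 | 3 | 4 | 4 | 5 | 5 | 6 | 6
  R[7]: 0 | 1 | 2 | 2 | 3 | 4 | 4 | 5 | 5 | 6 | 7
  R[8]: 0 | 1 | 2 | 3 | 4 | 5 | 5 | 6 | 6 | 7 | 8
  R[9]: 1 | 2 | 3 | 4 | 5 | 6 | 6 | 7 | 7 | 8 | 9
  R[10]: 1 | 2 | 3 | 4 | 5 | 6 | 6 | 7 | 8 | 9 | 10
  R[11]: 1 | 2 | 3 | 4 | 5 | 6 | 7 | 8 | 9 | 10 | 11

so w = (3, 2, 5, 8, 10, 6, 11, 4, 1, 9, 7).

Rothe diagram D(w) (22 cells), 8 SE-corners (essential conditions):

[(1, 2, 0), (5, 7, 3), (5, 9, 4), (7, 4, 2), (7, 7, 4), (7, 9, 5), (8, 1, 0), (10, 7, 6)]


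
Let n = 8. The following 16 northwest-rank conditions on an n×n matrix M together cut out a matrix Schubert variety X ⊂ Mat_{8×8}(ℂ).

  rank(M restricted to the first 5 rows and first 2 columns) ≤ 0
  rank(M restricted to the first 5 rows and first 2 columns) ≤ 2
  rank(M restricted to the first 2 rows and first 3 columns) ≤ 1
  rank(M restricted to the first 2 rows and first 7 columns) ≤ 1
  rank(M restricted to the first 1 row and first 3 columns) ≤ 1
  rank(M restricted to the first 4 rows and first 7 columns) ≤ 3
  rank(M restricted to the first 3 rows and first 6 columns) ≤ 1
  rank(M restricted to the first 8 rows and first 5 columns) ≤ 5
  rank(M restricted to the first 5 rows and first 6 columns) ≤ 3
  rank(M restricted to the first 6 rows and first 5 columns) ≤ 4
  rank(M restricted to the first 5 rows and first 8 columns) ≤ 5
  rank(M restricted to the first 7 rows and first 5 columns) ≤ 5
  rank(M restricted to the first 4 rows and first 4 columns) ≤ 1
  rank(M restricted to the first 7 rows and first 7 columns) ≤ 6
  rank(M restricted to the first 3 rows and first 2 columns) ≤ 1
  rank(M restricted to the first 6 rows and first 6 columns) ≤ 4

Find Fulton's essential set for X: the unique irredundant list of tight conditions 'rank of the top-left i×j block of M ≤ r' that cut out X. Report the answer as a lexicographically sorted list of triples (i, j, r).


Rank table r_w(8×8) implied by the 16 constraints:

  i=1: 0 | 0 | 1 | 1 | 1 | 1 | 1 | 1
  i=2: 0 | 0 | 1 | 1 | 1 | 1 | 1 | 2
  i=3: 0 | 0 | 1 | 1 | 1 | 1 | 2 | 3
  i=4: 0 | 0 | 1 | 1 | 2 | 2 | 3 | 4
  i=5: 0 | 0 | 1 | 2 | 3 | 3 | 4 | 5
  i=6: 1 | 1 | 2 | 3 | 4 | 4 | 5 | 6
  i=7: 1 | 2 | 3 | 4 | 5 | 5 | 6 | 7
  i=8: 1 | 2 | 3 | 4 | 5 | 6 | 7 | 8

second differences of R give the permutation w = (3, 8, 7, 5, 4, 1, 2, 6).

4 SE-corners of the 18-cell Rothe diagram give Ess(w):

[(2, 7, 1), (3, 6, 1), (4, 4, 1), (5, 2, 0)]


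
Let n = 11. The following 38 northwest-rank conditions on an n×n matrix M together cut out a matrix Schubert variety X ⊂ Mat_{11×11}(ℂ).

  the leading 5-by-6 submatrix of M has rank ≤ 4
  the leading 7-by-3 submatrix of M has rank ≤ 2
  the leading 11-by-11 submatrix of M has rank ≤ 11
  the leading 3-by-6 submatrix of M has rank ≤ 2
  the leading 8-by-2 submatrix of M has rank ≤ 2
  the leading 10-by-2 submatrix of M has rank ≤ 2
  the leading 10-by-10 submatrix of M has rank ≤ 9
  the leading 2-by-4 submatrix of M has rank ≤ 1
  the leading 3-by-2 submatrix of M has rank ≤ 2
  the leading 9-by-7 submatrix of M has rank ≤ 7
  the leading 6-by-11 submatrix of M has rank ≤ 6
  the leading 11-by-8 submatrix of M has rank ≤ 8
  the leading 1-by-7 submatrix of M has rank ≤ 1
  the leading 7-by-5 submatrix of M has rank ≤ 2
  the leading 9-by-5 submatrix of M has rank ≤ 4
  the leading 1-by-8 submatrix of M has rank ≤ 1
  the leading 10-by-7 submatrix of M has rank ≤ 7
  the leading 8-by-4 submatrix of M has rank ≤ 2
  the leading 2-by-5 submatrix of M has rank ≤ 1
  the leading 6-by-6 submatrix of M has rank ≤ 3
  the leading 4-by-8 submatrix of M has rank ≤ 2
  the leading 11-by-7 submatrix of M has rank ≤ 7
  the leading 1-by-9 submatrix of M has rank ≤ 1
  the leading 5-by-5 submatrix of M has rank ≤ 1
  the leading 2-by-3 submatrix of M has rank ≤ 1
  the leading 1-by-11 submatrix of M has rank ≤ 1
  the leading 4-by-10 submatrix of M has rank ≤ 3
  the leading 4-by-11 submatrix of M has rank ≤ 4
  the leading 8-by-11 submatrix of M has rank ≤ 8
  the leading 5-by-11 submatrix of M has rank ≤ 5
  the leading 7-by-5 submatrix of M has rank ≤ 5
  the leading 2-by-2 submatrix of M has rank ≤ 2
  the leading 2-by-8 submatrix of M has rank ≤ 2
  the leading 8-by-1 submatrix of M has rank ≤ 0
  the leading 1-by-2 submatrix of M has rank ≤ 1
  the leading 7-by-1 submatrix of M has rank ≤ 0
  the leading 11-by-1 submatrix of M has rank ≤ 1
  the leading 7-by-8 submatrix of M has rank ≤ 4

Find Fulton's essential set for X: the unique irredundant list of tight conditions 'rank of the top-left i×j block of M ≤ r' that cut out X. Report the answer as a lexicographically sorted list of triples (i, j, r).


Recovering R(i,j) via the rank-extension bound from the 38 conditions:

  0, 1, 1, 1, 1, 1, 1, 1, 1, 1, 1
  0, 1, 1, 1, 1, 2, 2, 2, 2, 2, 2
  0, 1, 1, 1, 1, 2, 2, 2, 3, 3, 3
  0, 1, 1, 1, 1, 2, 2, 2, 3, 3, 4
  0, 1, 1, 1, 1, 2, 3, 3, 4, 4, 5
  0, 1, 2, 2, 2, 3, 4, 4, 5, 5, 6
  0, 1, 2, 2, 2, 3, 4, 4, 5, 6, 7
  0, 1, 2, 2, 3, 4, 5, 5, 6, 7, 8
  1, 2, 3, 3, 4, 5, 6, 6, 7, 8, 9
  1, 2, 3, 4, 5, 6, 7, 7, 8, 9, 10
  1, 2, 3, 4, 5, 6, 7, 8, 9, 10, 11

hence w(1..11) = (2, 6, 9, 11, 7, 3, 10, 5, 1, 4, 8).

7 SE-corners of the 29-cell Rothe diagram give Ess(w):

[(4, 8, 2), (4, 10, 3), (5, 5, 1), (7, 5, 2), (7, 8, 4), (8, 1, 0), (8, 4, 2)]


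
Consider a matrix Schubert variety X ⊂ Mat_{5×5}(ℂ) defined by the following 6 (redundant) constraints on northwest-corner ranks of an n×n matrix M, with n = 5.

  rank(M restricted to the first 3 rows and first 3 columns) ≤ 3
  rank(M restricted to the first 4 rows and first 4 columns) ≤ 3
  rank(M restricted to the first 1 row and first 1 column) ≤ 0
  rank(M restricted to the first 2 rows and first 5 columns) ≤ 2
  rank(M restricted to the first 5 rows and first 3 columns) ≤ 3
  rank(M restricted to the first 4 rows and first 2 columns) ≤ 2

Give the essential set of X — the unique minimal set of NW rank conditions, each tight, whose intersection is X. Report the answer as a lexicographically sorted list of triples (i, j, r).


Rank table r_w(5×5) implied by the 6 constraints:

  row 1: 0 1 1 1 1
  row 2: 1 2 2 2 2
  row 3: 1 2 3 3 3
  row 4: 1 2 3 3 4
  row 5: 1 2 3 4 5

hence w(1..5) = (2, 1, 3, 5, 4).

2 SE-corners of the 2-cell Rothe diagram give Ess(w):

[(1, 1, 0), (4, 4, 3)]


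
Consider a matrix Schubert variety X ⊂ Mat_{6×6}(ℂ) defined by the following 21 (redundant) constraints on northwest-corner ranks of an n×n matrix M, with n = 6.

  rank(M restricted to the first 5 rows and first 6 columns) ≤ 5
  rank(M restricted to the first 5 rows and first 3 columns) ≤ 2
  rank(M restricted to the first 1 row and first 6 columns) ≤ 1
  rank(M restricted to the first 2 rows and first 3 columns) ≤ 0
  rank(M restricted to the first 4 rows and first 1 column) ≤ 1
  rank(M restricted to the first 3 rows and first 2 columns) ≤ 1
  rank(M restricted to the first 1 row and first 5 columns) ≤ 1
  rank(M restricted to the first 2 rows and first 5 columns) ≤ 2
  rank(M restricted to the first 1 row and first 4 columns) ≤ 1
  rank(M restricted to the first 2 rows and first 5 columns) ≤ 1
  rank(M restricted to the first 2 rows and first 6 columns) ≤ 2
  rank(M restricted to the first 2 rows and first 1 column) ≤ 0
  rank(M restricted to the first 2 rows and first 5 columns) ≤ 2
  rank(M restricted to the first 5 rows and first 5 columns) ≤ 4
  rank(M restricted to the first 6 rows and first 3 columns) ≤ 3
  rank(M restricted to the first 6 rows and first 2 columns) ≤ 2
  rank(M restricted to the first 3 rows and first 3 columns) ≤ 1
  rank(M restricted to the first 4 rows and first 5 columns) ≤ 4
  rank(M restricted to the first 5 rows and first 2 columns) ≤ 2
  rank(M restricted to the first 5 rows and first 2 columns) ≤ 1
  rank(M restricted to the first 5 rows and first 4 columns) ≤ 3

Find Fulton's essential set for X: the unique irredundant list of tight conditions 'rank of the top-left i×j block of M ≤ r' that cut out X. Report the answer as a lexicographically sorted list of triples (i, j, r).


The tightest implied rank at each (i,j), from the 21 conditions:

  0, 0, 0, 1, 1, 1
  0, 0, 0, 1, 1, 2
  1, 1, 1, 2, 2, 3
  1, 1, 2, 3, 3, 4
  1, 1, 2, 3, 4, 5
  1, 2, 3, 4, 5, 6

second differences of R give the permutation w = (4, 6, 1, 3, 5, 2).

Rothe diagram D(w) (9 cells), 3 SE-corners (essential conditions):

[(2, 3, 0), (2, 5, 1), (5, 2, 1)]
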